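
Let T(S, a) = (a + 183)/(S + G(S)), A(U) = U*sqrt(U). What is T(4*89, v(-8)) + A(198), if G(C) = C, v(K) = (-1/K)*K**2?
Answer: 191/712 + 594*sqrt(22) ≈ 2786.4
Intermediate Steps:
v(K) = -K
A(U) = U**(3/2)
T(S, a) = (183 + a)/(2*S) (T(S, a) = (a + 183)/(S + S) = (183 + a)/((2*S)) = (183 + a)*(1/(2*S)) = (183 + a)/(2*S))
T(4*89, v(-8)) + A(198) = (183 - 1*(-8))/(2*((4*89))) + 198**(3/2) = (1/2)*(183 + 8)/356 + 594*sqrt(22) = (1/2)*(1/356)*191 + 594*sqrt(22) = 191/712 + 594*sqrt(22)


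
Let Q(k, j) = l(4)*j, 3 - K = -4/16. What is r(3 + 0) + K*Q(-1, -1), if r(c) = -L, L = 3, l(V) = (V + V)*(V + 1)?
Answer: -133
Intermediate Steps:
l(V) = 2*V*(1 + V) (l(V) = (2*V)*(1 + V) = 2*V*(1 + V))
K = 13/4 (K = 3 - (-4)/16 = 3 - 1*(-¼) = 3 + ¼ = 13/4 ≈ 3.2500)
r(c) = -3 (r(c) = -1*3 = -3)
Q(k, j) = 40*j (Q(k, j) = (2*4*(1 + 4))*j = (2*4*5)*j = 40*j)
r(3 + 0) + K*Q(-1, -1) = -3 + 13*(40*(-1))/4 = -3 + (13/4)*(-40) = -3 - 130 = -133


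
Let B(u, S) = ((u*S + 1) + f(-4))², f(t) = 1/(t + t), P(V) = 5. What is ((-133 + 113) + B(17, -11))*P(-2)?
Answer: 11079205/64 ≈ 1.7311e+5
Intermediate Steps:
f(t) = 1/(2*t)
B(u, S) = (7/8 + S*u)² (B(u, S) = ((u*S + 1) + (½)/(-4))² = ((S*u + 1) + (½)*(-¼))² = ((1 + S*u) - ⅛)² = (7/8 + S*u)²)
((-133 + 113) + B(17, -11))*P(-2) = ((-133 + 113) + (7 + 8*(-11)*17)²/64)*5 = (-20 + (7 - 1496)²/64)*5 = (-20 + (1/64)*(-1489)²)*5 = (-20 + (1/64)*2217121)*5 = (-20 + 2217121/64)*5 = (2215841/64)*5 = 11079205/64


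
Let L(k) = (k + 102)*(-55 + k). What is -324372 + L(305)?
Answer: -222622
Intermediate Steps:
L(k) = (-55 + k)*(102 + k) (L(k) = (102 + k)*(-55 + k) = (-55 + k)*(102 + k))
-324372 + L(305) = -324372 + (-5610 + 305² + 47*305) = -324372 + (-5610 + 93025 + 14335) = -324372 + 101750 = -222622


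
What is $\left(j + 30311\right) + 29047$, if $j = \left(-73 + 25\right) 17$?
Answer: $58542$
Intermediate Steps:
$j = -816$ ($j = \left(-48\right) 17 = -816$)
$\left(j + 30311\right) + 29047 = \left(-816 + 30311\right) + 29047 = 29495 + 29047 = 58542$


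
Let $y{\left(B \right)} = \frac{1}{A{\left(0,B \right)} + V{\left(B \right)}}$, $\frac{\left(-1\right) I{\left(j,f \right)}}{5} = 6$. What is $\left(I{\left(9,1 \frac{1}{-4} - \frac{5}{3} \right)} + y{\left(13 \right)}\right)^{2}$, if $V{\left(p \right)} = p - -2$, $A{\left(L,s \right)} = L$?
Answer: $\frac{201601}{225} \approx 896.0$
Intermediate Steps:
$I{\left(j,f \right)} = -30$ ($I{\left(j,f \right)} = \left(-5\right) 6 = -30$)
$V{\left(p \right)} = 2 + p$ ($V{\left(p \right)} = p + 2 = 2 + p$)
$y{\left(B \right)} = \frac{1}{2 + B}$ ($y{\left(B \right)} = \frac{1}{0 + \left(2 + B\right)} = \frac{1}{2 + B}$)
$\left(I{\left(9,1 \frac{1}{-4} - \frac{5}{3} \right)} + y{\left(13 \right)}\right)^{2} = \left(-30 + \frac{1}{2 + 13}\right)^{2} = \left(-30 + \frac{1}{15}\right)^{2} = \left(- \frac{449}{15}\right)^{2} = \frac{201601}{225}$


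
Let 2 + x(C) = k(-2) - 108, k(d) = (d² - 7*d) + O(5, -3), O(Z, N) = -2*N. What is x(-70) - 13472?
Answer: -13558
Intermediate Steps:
k(d) = 6 + d² - 7*d (k(d) = (d² - 7*d) - 2*(-3) = (d² - 7*d) + 6 = 6 + d² - 7*d)
x(C) = -86 (x(C) = -2 + ((6 + (-2)² - 7*(-2)) - 108) = -2 + ((6 + 4 + 14) - 108) = -2 + (24 - 108) = -2 - 84 = -86)
x(-70) - 13472 = -86 - 13472 = -13558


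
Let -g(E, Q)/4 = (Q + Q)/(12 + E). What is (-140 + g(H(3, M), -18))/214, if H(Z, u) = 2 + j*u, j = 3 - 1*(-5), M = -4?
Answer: -74/107 ≈ -0.69159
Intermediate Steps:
j = 8 (j = 3 + 5 = 8)
H(Z, u) = 2 + 8*u
g(E, Q) = -8*Q/(12 + E) (g(E, Q) = -4*(Q + Q)/(12 + E) = -4*2*Q/(12 + E) = -8*Q/(12 + E))
(-140 + g(H(3, M), -18))/214 = (-140 - 8*(-18)/(12 + (2 + 8*(-4))))/214 = (-140 - 8*(-18)/(12 + (2 - 32)))/214 = (-140 - 8*(-18)/(12 - 30))/214 = (-140 - 8*(-18)/(-18))/214 = (-140 - 8*(-18)*(-1/18))/214 = (-140 - 8)/214 = (1/214)*(-148) = -74/107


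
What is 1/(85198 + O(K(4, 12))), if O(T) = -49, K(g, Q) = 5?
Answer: 1/85149 ≈ 1.1744e-5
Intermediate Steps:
1/(85198 + O(K(4, 12))) = 1/(85198 - 49) = 1/85149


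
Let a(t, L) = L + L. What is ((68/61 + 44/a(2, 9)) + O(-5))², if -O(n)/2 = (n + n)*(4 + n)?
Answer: 81468676/301401 ≈ 270.30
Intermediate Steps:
a(t, L) = 2*L
O(n) = -4*n*(4 + n) (O(n) = -2*(n + n)*(4 + n) = -2*2*n*(4 + n) = -4*n*(4 + n))
((68/61 + 44/a(2, 9)) + O(-5))² = ((68/61 + 44/((2*9))) - 4*(-5)*(4 - 5))² = ((68*(1/61) + 44/18) - 4*(-5)*(-1))² = ((68/61 + 44*(1/18)) - 20)² = ((68/61 + 22/9) - 20)² = (1954/549 - 20)² = (-9026/549)² = 81468676/301401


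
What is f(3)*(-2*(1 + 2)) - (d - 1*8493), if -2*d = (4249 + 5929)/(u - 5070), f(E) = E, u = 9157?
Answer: 34642414/4087 ≈ 8476.3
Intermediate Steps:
d = -5089/4087 (d = -(4249 + 5929)/(2*(9157 - 5070)) = -5089/4087 ≈ -1.2452)
f(3)*(-2*(1 + 2)) - (d - 1*8493) = 3*(-2*(1 + 2)) - (-5089/4087 - 1*8493) = 3*(-2*3) - (-5089/4087 - 8493) = 3*(-6) - 1*(-34715980/4087) = -18 + 34715980/4087 = 34642414/4087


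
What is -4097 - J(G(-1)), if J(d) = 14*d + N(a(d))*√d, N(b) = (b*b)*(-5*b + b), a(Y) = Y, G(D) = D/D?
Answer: -4107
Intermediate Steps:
G(D) = 1
N(b) = -4*b³ (N(b) = b²*(-4*b) = -4*b³)
J(d) = -4*d^(7/2) + 14*d (J(d) = 14*d + (-4*d³)*√d = 14*d - 4*d^(7/2) = -4*d^(7/2) + 14*d)
-4097 - J(G(-1)) = -4097 - (-4*1^(7/2) + 14*1) = -4097 - (-4*1 + 14) = -4097 - (-4 + 14) = -4097 - 1*10 = -4097 - 10 = -4107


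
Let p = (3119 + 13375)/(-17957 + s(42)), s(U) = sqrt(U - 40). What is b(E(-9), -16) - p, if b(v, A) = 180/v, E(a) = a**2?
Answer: 9114721762/2902084623 + 16494*sqrt(2)/322453847 ≈ 3.1408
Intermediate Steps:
s(U) = sqrt(-40 + U)
p = 16494/(-17957 + sqrt(2)) (p = (3119 + 13375)/(-17957 + sqrt(-40 + 42)) = 16494/(-17957 + sqrt(2)) ≈ -0.91860)
b(E(-9), -16) - p = 180/((-9)**2) - (-296182758/322453847 - 16494*sqrt(2)/322453847) = 180/81 + (296182758/322453847 + 16494*sqrt(2)/322453847) = 180*(1/81) + (296182758/322453847 + 16494*sqrt(2)/322453847) = 20/9 + (296182758/322453847 + 16494*sqrt(2)/322453847) = 9114721762/2902084623 + 16494*sqrt(2)/322453847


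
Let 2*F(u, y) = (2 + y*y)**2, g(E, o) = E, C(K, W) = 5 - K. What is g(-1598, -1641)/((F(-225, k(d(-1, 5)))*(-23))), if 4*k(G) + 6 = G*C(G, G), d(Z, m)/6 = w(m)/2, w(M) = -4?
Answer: 3008/164689591 ≈ 1.8265e-5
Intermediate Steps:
d(Z, m) = -12 (d(Z, m) = 6*(-4/2) = 6*(-4*1/2) = 6*(-2) = -12)
k(G) = -3/2 + G*(5 - G)/4 (k(G) = -3/2 + (G*(5 - G))/4 = -3/2 + G*(5 - G)/4)
F(u, y) = (2 + y**2)**2/2 (F(u, y) = (2 + y*y)**2/2 = (2 + y**2)**2/2)
g(-1598, -1641)/((F(-225, k(d(-1, 5)))*(-23))) = -1598*(-2/(23*(2 + (-3/2 - 1/4*(-12)*(-5 - 12))**2)**2)) = -1598*(-2/(23*(2 + (-3/2 - 1/4*(-12)*(-17))**2)**2)) = -1598*(-2/(23*(2 + (-3/2 - 51)**2)**2)) = -1598*(-2/(23*(2 + (-105/2)**2)**2)) = -1598*(-2/(23*(2 + 11025/4)**2)) = -1598/(((11033/4)**2/2)*(-23)) = -1598/(((1/2)*(121727089/16))*(-23)) = -1598/((121727089/32)*(-23)) = -1598/(-2799723047/32) = -1598*(-32/2799723047) = 3008/164689591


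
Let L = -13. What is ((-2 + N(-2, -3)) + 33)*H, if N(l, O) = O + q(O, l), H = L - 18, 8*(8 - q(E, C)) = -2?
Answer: -4495/4 ≈ -1123.8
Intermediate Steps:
q(E, C) = 33/4 (q(E, C) = 8 - ⅛*(-2) = 8 + ¼ = 33/4)
H = -31 (H = -13 - 18 = -31)
N(l, O) = 33/4 + O (N(l, O) = O + 33/4 = 33/4 + O)
((-2 + N(-2, -3)) + 33)*H = ((-2 + (33/4 - 3)) + 33)*(-31) = ((-2 + 21/4) + 33)*(-31) = (13/4 + 33)*(-31) = (145/4)*(-31) = -4495/4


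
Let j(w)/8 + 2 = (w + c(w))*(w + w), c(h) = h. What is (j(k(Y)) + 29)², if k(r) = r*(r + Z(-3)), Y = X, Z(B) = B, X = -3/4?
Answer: 4532641/64 ≈ 70823.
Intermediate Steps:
X = -¾ (X = -3*¼ = -¾ ≈ -0.75000)
Y = -¾ ≈ -0.75000
k(r) = r*(-3 + r) (k(r) = r*(r - 3) = r*(-3 + r))
j(w) = -16 + 32*w² (j(w) = -16 + 8*((w + w)*(w + w)) = -16 + 8*((2*w)*(2*w)) = -16 + 8*(4*w²) = -16 + 32*w²)
(j(k(Y)) + 29)² = ((-16 + 32*(-3*(-3 - ¾)/4)²) + 29)² = ((-16 + 32*(-¾*(-15/4))²) + 29)² = ((-16 + 32*(45/16)²) + 29)² = ((-16 + 32*(2025/256)) + 29)² = ((-16 + 2025/8) + 29)² = (1897/8 + 29)² = (2129/8)² = 4532641/64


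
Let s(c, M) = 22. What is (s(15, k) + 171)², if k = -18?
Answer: 37249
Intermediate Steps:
(s(15, k) + 171)² = (22 + 171)² = 193² = 37249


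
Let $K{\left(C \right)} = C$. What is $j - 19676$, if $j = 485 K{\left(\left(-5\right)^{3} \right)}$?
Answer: $-80301$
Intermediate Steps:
$j = -60625$ ($j = 485 \left(-5\right)^{3} = 485 \left(-125\right) = -60625$)
$j - 19676 = -60625 - 19676 = -80301$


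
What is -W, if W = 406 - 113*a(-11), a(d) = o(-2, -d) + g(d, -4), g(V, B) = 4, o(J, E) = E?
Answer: 1289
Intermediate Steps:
a(d) = 4 - d (a(d) = -d + 4 = 4 - d)
W = -1289 (W = 406 - 113*(4 - 1*(-11)) = 406 - 113*(4 + 11) = 406 - 113*15 = 406 - 1695 = -1289)
-W = -1*(-1289) = 1289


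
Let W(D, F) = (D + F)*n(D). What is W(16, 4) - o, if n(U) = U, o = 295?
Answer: 25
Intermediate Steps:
W(D, F) = D*(D + F) (W(D, F) = (D + F)*D = D*(D + F))
W(16, 4) - o = 16*(16 + 4) - 1*295 = 16*20 - 295 = 320 - 295 = 25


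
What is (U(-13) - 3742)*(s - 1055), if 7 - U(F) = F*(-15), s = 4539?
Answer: -13692120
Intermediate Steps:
U(F) = 7 + 15*F (U(F) = 7 - F*(-15) = 7 - (-15)*F = 7 + 15*F)
(U(-13) - 3742)*(s - 1055) = ((7 + 15*(-13)) - 3742)*(4539 - 1055) = ((7 - 195) - 3742)*3484 = (-188 - 3742)*3484 = -3930*3484 = -13692120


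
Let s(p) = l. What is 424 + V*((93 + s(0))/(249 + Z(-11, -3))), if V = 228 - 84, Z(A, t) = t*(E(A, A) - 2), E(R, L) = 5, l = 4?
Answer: 2411/5 ≈ 482.20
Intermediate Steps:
s(p) = 4
Z(A, t) = 3*t (Z(A, t) = t*(5 - 2) = t*3 = 3*t)
V = 144
424 + V*((93 + s(0))/(249 + Z(-11, -3))) = 424 + 144*((93 + 4)/(249 + 3*(-3))) = 424 + 144*(97/(249 - 9)) = 424 + 144*(97/240) = 424 + 291/5 = 2411/5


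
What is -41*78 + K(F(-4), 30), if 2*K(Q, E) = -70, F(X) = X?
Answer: -3233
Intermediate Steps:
K(Q, E) = -35 (K(Q, E) = (1/2)*(-70) = -35)
-41*78 + K(F(-4), 30) = -41*78 - 35 = -3198 - 35 = -3233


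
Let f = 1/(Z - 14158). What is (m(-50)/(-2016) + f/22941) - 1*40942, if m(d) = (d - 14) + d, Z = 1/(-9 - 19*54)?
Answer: -513830470201708507/12550221774384 ≈ -40942.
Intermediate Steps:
Z = -1/1035 (Z = 1/(-9 - 1026) = 1/(-1035) = -1/1035 ≈ -0.00096618)
m(d) = -14 + 2*d (m(d) = (-14 + d) + d = -14 + 2*d)
f = -1035/14653531 (f = 1/(-1/1035 - 14158) = 1/(-14653531/1035) = -1035/14653531 ≈ -7.0631e-5)
(m(-50)/(-2016) + f/22941) - 1*40942 = ((-14 + 2*(-50))/(-2016) - 1035/14653531/22941) - 1*40942 = ((-14 - 100)*(-1/2016) - 1035/14653531*1/22941) - 40942 = (-114*(-1/2016) - 115/37351850519) - 40942 = (19/336 - 115/37351850519) - 40942 = 709685121221/12550221774384 - 40942 = -513830470201708507/12550221774384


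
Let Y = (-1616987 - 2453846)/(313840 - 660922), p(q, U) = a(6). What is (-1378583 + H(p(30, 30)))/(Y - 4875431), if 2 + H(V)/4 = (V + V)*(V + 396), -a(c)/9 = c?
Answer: 529763404470/1692170271509 ≈ 0.31307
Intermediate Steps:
a(c) = -9*c
p(q, U) = -54 (p(q, U) = -9*6 = -54)
H(V) = -8 + 8*V*(396 + V) (H(V) = -8 + 4*((V + V)*(V + 396)) = -8 + 4*((2*V)*(396 + V)) = -8 + 4*(2*V*(396 + V)) = -8 + 8*V*(396 + V))
Y = 4070833/347082 (Y = -4070833/(-347082) = -4070833*(-1/347082) = 4070833/347082 ≈ 11.729)
(-1378583 + H(p(30, 30)))/(Y - 4875431) = (-1378583 + (-8 + 8*(-54)**2 + 3168*(-54)))/(4070833/347082 - 4875431) = (-1378583 + (-8 + 8*2916 - 171072))/(-1692170271509/347082) = (-1378583 + (-8 + 23328 - 171072))*(-347082/1692170271509) = (-1378583 - 147752)*(-347082/1692170271509) = -1526335*(-347082/1692170271509) = 529763404470/1692170271509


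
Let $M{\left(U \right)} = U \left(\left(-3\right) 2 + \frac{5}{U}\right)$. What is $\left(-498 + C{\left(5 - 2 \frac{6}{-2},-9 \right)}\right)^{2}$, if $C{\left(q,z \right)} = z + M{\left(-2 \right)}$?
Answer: $240100$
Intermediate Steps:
$M{\left(U \right)} = U \left(-6 + \frac{5}{U}\right)$
$C{\left(q,z \right)} = 17 + z$ ($C{\left(q,z \right)} = z + \left(5 - -12\right) = z + \left(5 + 12\right) = z + 17 = 17 + z$)
$\left(-498 + C{\left(5 - 2 \frac{6}{-2},-9 \right)}\right)^{2} = \left(-498 + \left(17 - 9\right)\right)^{2} = \left(-498 + 8\right)^{2} = \left(-490\right)^{2} = 240100$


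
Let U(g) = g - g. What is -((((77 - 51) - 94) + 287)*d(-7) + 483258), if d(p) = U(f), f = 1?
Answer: -483258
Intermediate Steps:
U(g) = 0
d(p) = 0
-((((77 - 51) - 94) + 287)*d(-7) + 483258) = -((((77 - 51) - 94) + 287)*0 + 483258) = -(((26 - 94) + 287)*0 + 483258) = -((-68 + 287)*0 + 483258) = -(219*0 + 483258) = -(0 + 483258) = -1*483258 = -483258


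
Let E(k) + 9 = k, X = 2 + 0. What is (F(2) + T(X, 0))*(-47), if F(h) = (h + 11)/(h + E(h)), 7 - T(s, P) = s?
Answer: -564/5 ≈ -112.80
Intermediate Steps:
X = 2
T(s, P) = 7 - s
E(k) = -9 + k
F(h) = (11 + h)/(-9 + 2*h) (F(h) = (h + 11)/(h + (-9 + h)) = (11 + h)/(-9 + 2*h))
(F(2) + T(X, 0))*(-47) = ((11 + 2)/(-9 + 2*2) + (7 - 1*2))*(-47) = (13/(-9 + 4) + (7 - 2))*(-47) = (13/(-5) + 5)*(-47) = (-⅕*13 + 5)*(-47) = (-13/5 + 5)*(-47) = (12/5)*(-47) = -564/5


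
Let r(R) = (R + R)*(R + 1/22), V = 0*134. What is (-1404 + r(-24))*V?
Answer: 0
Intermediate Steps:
V = 0
r(R) = 2*R*(1/22 + R) (r(R) = (2*R)*(R + 1/22) = (2*R)*(1/22 + R) = 2*R*(1/22 + R))
(-1404 + r(-24))*V = (-1404 + (1/11)*(-24)*(1 + 22*(-24)))*0 = (-1404 + (1/11)*(-24)*(1 - 528))*0 = (-1404 + (1/11)*(-24)*(-527))*0 = (-1404 + 12648/11)*0 = -2796/11*0 = 0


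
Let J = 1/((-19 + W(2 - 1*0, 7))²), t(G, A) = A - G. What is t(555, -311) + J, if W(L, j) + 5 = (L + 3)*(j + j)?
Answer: -1832455/2116 ≈ -866.00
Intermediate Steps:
W(L, j) = -5 + 2*j*(3 + L) (W(L, j) = -5 + (L + 3)*(j + j) = -5 + (3 + L)*(2*j) = -5 + 2*j*(3 + L))
J = 1/2116 (J = 1/((-19 + (-5 + 6*7 + 2*(2 - 1*0)*7))²) = 1/((-19 + (-5 + 42 + 2*(2 + 0)*7))²) = 1/((-19 + (-5 + 42 + 2*2*7))²) = 1/((-19 + (-5 + 42 + 28))²) = 1/((-19 + 65)²) = 1/(46²) = 1/2116 ≈ 0.00047259)
t(555, -311) + J = (-311 - 1*555) + 1/2116 = (-311 - 555) + 1/2116 = -866 + 1/2116 = -1832455/2116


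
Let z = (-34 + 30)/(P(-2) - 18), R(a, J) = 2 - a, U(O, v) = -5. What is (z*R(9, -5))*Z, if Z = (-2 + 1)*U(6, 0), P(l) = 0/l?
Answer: -70/9 ≈ -7.7778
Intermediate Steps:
P(l) = 0
Z = 5 (Z = (-2 + 1)*(-5) = -1*(-5) = 5)
z = 2/9 (z = (-34 + 30)/(0 - 18) = -4/(-18) = -4*(-1/18) = 2/9 ≈ 0.22222)
(z*R(9, -5))*Z = (2*(2 - 1*9)/9)*5 = (2*(2 - 9)/9)*5 = ((2/9)*(-7))*5 = -14/9*5 = -70/9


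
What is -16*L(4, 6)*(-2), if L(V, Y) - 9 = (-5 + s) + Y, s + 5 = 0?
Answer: 160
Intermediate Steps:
s = -5 (s = -5 + 0 = -5)
L(V, Y) = -1 + Y (L(V, Y) = 9 + ((-5 - 5) + Y) = 9 + (-10 + Y) = -1 + Y)
-16*L(4, 6)*(-2) = -16*(-1 + 6)*(-2) = -16*5*(-2) = -80*(-2) = 160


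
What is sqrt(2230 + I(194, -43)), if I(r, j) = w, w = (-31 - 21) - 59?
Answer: sqrt(2119) ≈ 46.033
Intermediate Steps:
w = -111 (w = -52 - 59 = -111)
I(r, j) = -111
sqrt(2230 + I(194, -43)) = sqrt(2230 - 111) = sqrt(2119)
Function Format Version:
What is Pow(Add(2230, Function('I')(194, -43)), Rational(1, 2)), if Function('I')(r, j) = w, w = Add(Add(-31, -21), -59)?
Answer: Pow(2119, Rational(1, 2)) ≈ 46.033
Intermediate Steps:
w = -111 (w = Add(-52, -59) = -111)
Function('I')(r, j) = -111
Pow(Add(2230, Function('I')(194, -43)), Rational(1, 2)) = Pow(Add(2230, -111), Rational(1, 2)) = Pow(2119, Rational(1, 2))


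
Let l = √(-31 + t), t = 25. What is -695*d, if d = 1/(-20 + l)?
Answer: 6950/203 + 695*I*√6/406 ≈ 34.236 + 4.1931*I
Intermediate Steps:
l = I*√6 (l = √(-31 + 25) = √(-6) = I*√6 ≈ 2.4495*I)
d = 1/(-20 + I*√6) ≈ -0.049261 - 0.0060332*I
-695*d = -695*(-10/203 - I*√6/406) = 6950/203 + 695*I*√6/406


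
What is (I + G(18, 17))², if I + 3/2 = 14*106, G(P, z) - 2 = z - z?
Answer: 8814961/4 ≈ 2.2037e+6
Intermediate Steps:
G(P, z) = 2 (G(P, z) = 2 + (z - z) = 2 + 0 = 2)
I = 2965/2 (I = -3/2 + 14*106 = -3/2 + 1484 = 2965/2 ≈ 1482.5)
(I + G(18, 17))² = (2965/2 + 2)² = (2969/2)² = 8814961/4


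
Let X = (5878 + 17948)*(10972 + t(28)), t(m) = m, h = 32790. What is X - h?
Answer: 262053210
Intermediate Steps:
X = 262086000 (X = (5878 + 17948)*(10972 + 28) = 23826*11000 = 262086000)
X - h = 262086000 - 1*32790 = 262086000 - 32790 = 262053210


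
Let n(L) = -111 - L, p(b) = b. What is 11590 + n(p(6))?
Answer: 11473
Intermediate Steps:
11590 + n(p(6)) = 11590 + (-111 - 1*6) = 11590 + (-111 - 6) = 11590 - 117 = 11473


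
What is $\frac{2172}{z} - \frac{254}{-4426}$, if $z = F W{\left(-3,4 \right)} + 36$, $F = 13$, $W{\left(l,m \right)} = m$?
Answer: $\frac{1204453}{48686} \approx 24.739$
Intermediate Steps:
$z = 88$ ($z = 13 \cdot 4 + 36 = 52 + 36 = 88$)
$\frac{2172}{z} - \frac{254}{-4426} = \frac{2172}{88} - \frac{254}{-4426} = 2172 \cdot \frac{1}{88} - - \frac{127}{2213} = \frac{543}{22} + \frac{127}{2213} = \frac{1204453}{48686}$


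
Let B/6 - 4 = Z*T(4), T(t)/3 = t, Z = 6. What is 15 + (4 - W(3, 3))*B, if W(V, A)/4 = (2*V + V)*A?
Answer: -47409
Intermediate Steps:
T(t) = 3*t
W(V, A) = 12*A*V (W(V, A) = 4*((2*V + V)*A) = 4*((3*V)*A) = 4*(3*A*V) = 12*A*V)
B = 456 (B = 24 + 6*(6*(3*4)) = 24 + 6*(6*12) = 24 + 6*72 = 24 + 432 = 456)
15 + (4 - W(3, 3))*B = 15 + (4 - 12*3*3)*456 = 15 + (4 - 1*108)*456 = 15 + (4 - 108)*456 = 15 - 104*456 = 15 - 47424 = -47409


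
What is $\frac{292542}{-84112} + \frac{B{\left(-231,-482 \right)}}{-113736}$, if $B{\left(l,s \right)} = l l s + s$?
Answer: $\frac{19019007083}{85415736} \approx 222.66$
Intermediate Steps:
$B{\left(l,s \right)} = s + s l^{2}$ ($B{\left(l,s \right)} = l^{2} s + s = s l^{2} + s = s + s l^{2}$)
$\frac{292542}{-84112} + \frac{B{\left(-231,-482 \right)}}{-113736} = \frac{292542}{-84112} + \frac{\left(-482\right) \left(1 + \left(-231\right)^{2}\right)}{-113736} = 292542 \left(- \frac{1}{84112}\right) + - 482 \left(1 + 53361\right) \left(- \frac{1}{113736}\right) = - \frac{146271}{42056} + \left(-482\right) 53362 \left(- \frac{1}{113736}\right) = - \frac{146271}{42056} - - \frac{6430121}{28434} = - \frac{146271}{42056} + \frac{6430121}{28434} = \frac{19019007083}{85415736}$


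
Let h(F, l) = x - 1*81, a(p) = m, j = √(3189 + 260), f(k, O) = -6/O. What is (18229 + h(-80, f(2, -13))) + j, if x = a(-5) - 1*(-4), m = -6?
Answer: 18146 + √3449 ≈ 18205.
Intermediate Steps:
j = √3449 ≈ 58.728
a(p) = -6
x = -2 (x = -6 - 1*(-4) = -6 + 4 = -2)
h(F, l) = -83 (h(F, l) = -2 - 1*81 = -2 - 81 = -83)
(18229 + h(-80, f(2, -13))) + j = (18229 - 83) + √3449 = 18146 + √3449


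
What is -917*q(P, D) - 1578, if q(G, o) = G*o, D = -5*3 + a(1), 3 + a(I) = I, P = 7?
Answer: 107545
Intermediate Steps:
a(I) = -3 + I
D = -17 (D = -5*3 + (-3 + 1) = -15 - 2 = -17)
-917*q(P, D) - 1578 = -6419*(-17) - 1578 = -917*(-119) - 1578 = 109123 - 1578 = 107545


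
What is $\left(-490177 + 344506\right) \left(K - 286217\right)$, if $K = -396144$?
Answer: $99400209231$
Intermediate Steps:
$\left(-490177 + 344506\right) \left(K - 286217\right) = \left(-490177 + 344506\right) \left(-396144 - 286217\right) = \left(-145671\right) \left(-682361\right) = 99400209231$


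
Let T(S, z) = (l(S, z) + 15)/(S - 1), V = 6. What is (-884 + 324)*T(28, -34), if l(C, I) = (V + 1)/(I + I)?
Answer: -141820/459 ≈ -308.98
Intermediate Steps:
l(C, I) = 7/(2*I) (l(C, I) = (6 + 1)/(I + I) = 7/((2*I)) = 7*(1/(2*I)) = 7/(2*I))
T(S, z) = (15 + 7/(2*z))/(-1 + S) (T(S, z) = (7/(2*z) + 15)/(S - 1) = (15 + 7/(2*z))/(-1 + S))
(-884 + 324)*T(28, -34) = (-884 + 324)*((½)*(7 + 30*(-34))/(-34*(-1 + 28))) = -280*(-1)*(7 - 1020)/(34*27) = -280*(-1)*(-1013)/(34*27) = -560*1013/1836 = -141820/459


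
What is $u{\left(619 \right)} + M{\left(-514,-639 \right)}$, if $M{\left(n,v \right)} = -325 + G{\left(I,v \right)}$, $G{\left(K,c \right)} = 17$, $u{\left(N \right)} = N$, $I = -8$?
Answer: $311$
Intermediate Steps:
$M{\left(n,v \right)} = -308$ ($M{\left(n,v \right)} = -325 + 17 = -308$)
$u{\left(619 \right)} + M{\left(-514,-639 \right)} = 619 - 308 = 311$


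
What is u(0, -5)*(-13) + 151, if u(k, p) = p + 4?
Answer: 164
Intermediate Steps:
u(k, p) = 4 + p
u(0, -5)*(-13) + 151 = (4 - 5)*(-13) + 151 = -1*(-13) + 151 = 13 + 151 = 164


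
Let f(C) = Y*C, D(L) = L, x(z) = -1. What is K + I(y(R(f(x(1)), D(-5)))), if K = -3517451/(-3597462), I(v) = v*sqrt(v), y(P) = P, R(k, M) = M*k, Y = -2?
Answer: 3517451/3597462 - 10*I*sqrt(10) ≈ 0.97776 - 31.623*I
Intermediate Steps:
f(C) = -2*C
I(v) = v**(3/2)
K = 3517451/3597462 (K = -3517451*(-1/3597462) = 3517451/3597462 ≈ 0.97776)
K + I(y(R(f(x(1)), D(-5)))) = 3517451/3597462 + (-(-10)*(-1))**(3/2) = 3517451/3597462 + (-5*2)**(3/2) = 3517451/3597462 + (-10)**(3/2) = 3517451/3597462 - 10*I*sqrt(10)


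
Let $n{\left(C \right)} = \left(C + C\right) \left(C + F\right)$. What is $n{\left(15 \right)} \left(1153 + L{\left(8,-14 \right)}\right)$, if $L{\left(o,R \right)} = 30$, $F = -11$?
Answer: $141960$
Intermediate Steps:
$n{\left(C \right)} = 2 C \left(-11 + C\right)$ ($n{\left(C \right)} = \left(C + C\right) \left(C - 11\right) = 2 C \left(-11 + C\right)$)
$n{\left(15 \right)} \left(1153 + L{\left(8,-14 \right)}\right) = 2 \cdot 15 \left(-11 + 15\right) \left(1153 + 30\right) = 2 \cdot 15 \cdot 4 \cdot 1183 = 120 \cdot 1183 = 141960$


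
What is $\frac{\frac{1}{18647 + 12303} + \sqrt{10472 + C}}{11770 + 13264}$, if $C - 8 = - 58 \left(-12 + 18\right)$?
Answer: $\frac{1}{774802300} + \frac{\sqrt{2533}}{12517} \approx 0.0040208$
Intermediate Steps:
$C = -340$ ($C = 8 - 58 \left(-12 + 18\right) = 8 - 348 = -340$)
$\frac{\frac{1}{18647 + 12303} + \sqrt{10472 + C}}{11770 + 13264} = \frac{\frac{1}{18647 + 12303} + \sqrt{10472 - 340}}{11770 + 13264} = \frac{\frac{1}{30950} + \sqrt{10132}}{25034} = \left(\frac{1}{30950} + 2 \sqrt{2533}\right) \frac{1}{25034} = \frac{1}{774802300} + \frac{\sqrt{2533}}{12517}$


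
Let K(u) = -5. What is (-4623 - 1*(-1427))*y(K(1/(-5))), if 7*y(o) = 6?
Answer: -19176/7 ≈ -2739.4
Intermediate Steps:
y(o) = 6/7 (y(o) = (⅐)*6 = 6/7)
(-4623 - 1*(-1427))*y(K(1/(-5))) = (-4623 - 1*(-1427))*(6/7) = (-4623 + 1427)*(6/7) = -3196*6/7 = -19176/7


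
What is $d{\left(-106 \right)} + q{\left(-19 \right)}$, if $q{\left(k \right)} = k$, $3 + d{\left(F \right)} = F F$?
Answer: $11214$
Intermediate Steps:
$d{\left(F \right)} = -3 + F^{2}$ ($d{\left(F \right)} = -3 + F F = -3 + F^{2}$)
$d{\left(-106 \right)} + q{\left(-19 \right)} = \left(-3 + \left(-106\right)^{2}\right) - 19 = \left(-3 + 11236\right) - 19 = 11233 - 19 = 11214$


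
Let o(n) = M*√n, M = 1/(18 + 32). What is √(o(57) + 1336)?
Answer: √(133600 + 2*√57)/10 ≈ 36.553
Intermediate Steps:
M = 1/50 ≈ 0.020000
o(n) = √n/50
√(o(57) + 1336) = √(√57/50 + 1336) = √(1336 + √57/50)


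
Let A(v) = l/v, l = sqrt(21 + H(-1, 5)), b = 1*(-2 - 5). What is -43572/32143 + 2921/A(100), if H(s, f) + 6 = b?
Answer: -43572/32143 + 73025*sqrt(2) ≈ 1.0327e+5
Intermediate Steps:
b = -7 (b = 1*(-7) = -7)
H(s, f) = -13 (H(s, f) = -6 - 7 = -13)
l = 2*sqrt(2) (l = sqrt(21 - 13) = sqrt(8) = 2*sqrt(2) ≈ 2.8284)
A(v) = 2*sqrt(2)/v (A(v) = (2*sqrt(2))/v = 2*sqrt(2)/v)
-43572/32143 + 2921/A(100) = -43572/32143 + 2921/((2*sqrt(2)/100)) = -43572*1/32143 + 2921/((2*sqrt(2)*(1/100))) = -43572/32143 + 2921/((sqrt(2)/50)) = -43572/32143 + 2921*(25*sqrt(2)) = -43572/32143 + 73025*sqrt(2)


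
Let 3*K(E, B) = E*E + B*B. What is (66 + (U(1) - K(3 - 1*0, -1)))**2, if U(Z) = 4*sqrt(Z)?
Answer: 40000/9 ≈ 4444.4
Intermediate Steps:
K(E, B) = B**2/3 + E**2/3 (K(E, B) = (E*E + B*B)/3 = (E**2 + B**2)/3 = (B**2 + E**2)/3 = B**2/3 + E**2/3)
(66 + (U(1) - K(3 - 1*0, -1)))**2 = (66 + (4*sqrt(1) - ((1/3)*(-1)**2 + (3 - 1*0)**2/3)))**2 = (66 + (4*1 - ((1/3)*1 + (3 + 0)**2/3)))**2 = (66 + (4 - (1/3 + (1/3)*3**2)))**2 = (66 + (4 - (1/3 + (1/3)*9)))**2 = (66 + (4 - (1/3 + 3)))**2 = (66 + (4 - 1*10/3))**2 = (66 + (4 - 10/3))**2 = (66 + 2/3)**2 = (200/3)**2 = 40000/9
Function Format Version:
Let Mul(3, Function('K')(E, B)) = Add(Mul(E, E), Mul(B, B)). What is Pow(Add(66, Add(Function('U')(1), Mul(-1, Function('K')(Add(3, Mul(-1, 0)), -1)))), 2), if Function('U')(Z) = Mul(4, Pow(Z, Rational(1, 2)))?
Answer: Rational(40000, 9) ≈ 4444.4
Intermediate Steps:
Function('K')(E, B) = Add(Mul(Rational(1, 3), Pow(B, 2)), Mul(Rational(1, 3), Pow(E, 2))) (Function('K')(E, B) = Mul(Rational(1, 3), Add(Mul(E, E), Mul(B, B))) = Mul(Rational(1, 3), Add(Pow(E, 2), Pow(B, 2))) = Mul(Rational(1, 3), Add(Pow(B, 2), Pow(E, 2))) = Add(Mul(Rational(1, 3), Pow(B, 2)), Mul(Rational(1, 3), Pow(E, 2))))
Pow(Add(66, Add(Function('U')(1), Mul(-1, Function('K')(Add(3, Mul(-1, 0)), -1)))), 2) = Pow(Add(66, Add(Mul(4, Pow(1, Rational(1, 2))), Mul(-1, Add(Mul(Rational(1, 3), Pow(-1, 2)), Mul(Rational(1, 3), Pow(Add(3, Mul(-1, 0)), 2)))))), 2) = Pow(Add(66, Add(Mul(4, 1), Mul(-1, Add(Mul(Rational(1, 3), 1), Mul(Rational(1, 3), Pow(Add(3, 0), 2)))))), 2) = Pow(Add(66, Add(4, Mul(-1, Add(Rational(1, 3), Mul(Rational(1, 3), Pow(3, 2)))))), 2) = Pow(Add(66, Add(4, Mul(-1, Add(Rational(1, 3), Mul(Rational(1, 3), 9))))), 2) = Pow(Add(66, Add(4, Mul(-1, Add(Rational(1, 3), 3)))), 2) = Pow(Add(66, Add(4, Mul(-1, Rational(10, 3)))), 2) = Pow(Add(66, Add(4, Rational(-10, 3))), 2) = Pow(Add(66, Rational(2, 3)), 2) = Pow(Rational(200, 3), 2) = Rational(40000, 9)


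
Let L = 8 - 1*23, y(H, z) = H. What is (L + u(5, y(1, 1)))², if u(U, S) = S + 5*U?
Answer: 121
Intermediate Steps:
L = -15 (L = 8 - 23 = -15)
(L + u(5, y(1, 1)))² = (-15 + (1 + 5*5))² = (-15 + (1 + 25))² = (-15 + 26)² = 11² = 121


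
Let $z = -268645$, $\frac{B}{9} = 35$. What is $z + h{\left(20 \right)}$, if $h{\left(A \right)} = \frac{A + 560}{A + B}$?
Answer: $- \frac{17999099}{67} \approx -2.6864 \cdot 10^{5}$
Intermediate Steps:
$B = 315$ ($B = 9 \cdot 35 = 315$)
$h{\left(A \right)} = \frac{560 + A}{315 + A}$ ($h{\left(A \right)} = \frac{A + 560}{A + 315} = \frac{560 + A}{315 + A}$)
$z + h{\left(20 \right)} = -268645 + \frac{560 + 20}{315 + 20} = -268645 + \frac{1}{335} \cdot 580 = -268645 + \frac{116}{67} = - \frac{17999099}{67}$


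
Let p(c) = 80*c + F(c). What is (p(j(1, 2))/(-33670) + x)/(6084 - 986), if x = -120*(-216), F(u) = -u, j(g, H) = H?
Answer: 436363121/85824830 ≈ 5.0843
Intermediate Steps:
p(c) = 79*c (p(c) = 80*c - c = 79*c)
x = 25920
(p(j(1, 2))/(-33670) + x)/(6084 - 986) = ((79*2)/(-33670) + 25920)/(6084 - 986) = (158*(-1/33670) + 25920)/5098 = (-79/16835 + 25920)*(1/5098) = (436363121/16835)*(1/5098) = 436363121/85824830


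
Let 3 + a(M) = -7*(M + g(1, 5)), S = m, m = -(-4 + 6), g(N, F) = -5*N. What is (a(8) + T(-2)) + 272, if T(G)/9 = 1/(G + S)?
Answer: 983/4 ≈ 245.75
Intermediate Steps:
m = -2 (m = -1*2 = -2)
S = -2
T(G) = 9/(-2 + G) (T(G) = 9/(G - 2) = 9/(-2 + G))
a(M) = 32 - 7*M (a(M) = -3 - 7*(M - 5*1) = -3 - 7*(M - 5) = -3 - 7*(-5 + M) = -3 + (35 - 7*M) = 32 - 7*M)
(a(8) + T(-2)) + 272 = ((32 - 7*8) + 9/(-2 - 2)) + 272 = ((32 - 56) + 9/(-4)) + 272 = (-24 + 9*(-1/4)) + 272 = (-24 - 9/4) + 272 = -105/4 + 272 = 983/4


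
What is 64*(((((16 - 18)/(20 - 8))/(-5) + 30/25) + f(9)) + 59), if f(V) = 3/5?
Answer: 11680/3 ≈ 3893.3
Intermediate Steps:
f(V) = ⅗ (f(V) = 3*(⅕) = ⅗)
64*(((((16 - 18)/(20 - 8))/(-5) + 30/25) + f(9)) + 59) = 64*(((((16 - 18)/(20 - 8))/(-5) + 30/25) + ⅗) + 59) = 64*(((-2/12*(-⅕) + 30*(1/25)) + ⅗) + 59) = 64*(((-2*1/12*(-⅕) + 6/5) + ⅗) + 59) = 64*(((-⅙*(-⅕) + 6/5) + ⅗) + 59) = 64*(((1/30 + 6/5) + ⅗) + 59) = 64*((37/30 + ⅗) + 59) = 64*(11/6 + 59) = 64*(365/6) = 11680/3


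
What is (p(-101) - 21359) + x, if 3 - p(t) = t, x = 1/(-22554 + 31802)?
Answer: -196566239/9248 ≈ -21255.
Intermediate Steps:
x = 1/9248 ≈ 0.00010813
p(t) = 3 - t
(p(-101) - 21359) + x = ((3 - 1*(-101)) - 21359) + 1/9248 = ((3 + 101) - 21359) + 1/9248 = (104 - 21359) + 1/9248 = -21255 + 1/9248 = -196566239/9248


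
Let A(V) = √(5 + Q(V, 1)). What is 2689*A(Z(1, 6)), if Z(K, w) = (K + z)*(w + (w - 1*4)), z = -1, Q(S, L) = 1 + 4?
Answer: 2689*√10 ≈ 8503.4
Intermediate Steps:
Q(S, L) = 5
Z(K, w) = (-1 + K)*(-4 + 2*w) (Z(K, w) = (K - 1)*(w + (w - 1*4)) = (-1 + K)*(w + (w - 4)) = (-1 + K)*(w + (-4 + w)) = (-1 + K)*(-4 + 2*w))
A(V) = √10 (A(V) = √(5 + 5) = √10)
2689*A(Z(1, 6)) = 2689*√10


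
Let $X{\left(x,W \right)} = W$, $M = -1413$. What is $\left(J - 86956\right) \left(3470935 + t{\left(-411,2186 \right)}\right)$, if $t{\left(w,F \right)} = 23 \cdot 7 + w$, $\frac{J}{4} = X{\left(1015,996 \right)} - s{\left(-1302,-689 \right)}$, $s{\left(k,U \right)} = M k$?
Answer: $-25828407405060$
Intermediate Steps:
$s{\left(k,U \right)} = - 1413 k$
$J = -7354920$ ($J = 4 \left(996 - \left(-1413\right) \left(-1302\right)\right) = 4 \left(996 - 1839726\right) = 4 \left(-1838730\right) = -7354920$)
$t{\left(w,F \right)} = 161 + w$
$\left(J - 86956\right) \left(3470935 + t{\left(-411,2186 \right)}\right) = \left(-7354920 - 86956\right) \left(3470935 + \left(161 - 411\right)\right) = - 7441876 \left(3470935 - 250\right) = \left(-7441876\right) 3470685 = -25828407405060$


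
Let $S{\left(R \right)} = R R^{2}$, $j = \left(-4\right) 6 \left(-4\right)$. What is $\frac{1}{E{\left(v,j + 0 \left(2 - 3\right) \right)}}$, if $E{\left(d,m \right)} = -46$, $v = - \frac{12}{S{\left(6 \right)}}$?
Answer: $- \frac{1}{46} \approx -0.021739$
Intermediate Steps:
$j = 96$ ($j = \left(-24\right) \left(-4\right) = 96$)
$S{\left(R \right)} = R^{3}$
$v = - \frac{1}{18}$ ($v = - \frac{12}{6^{3}} = - \frac{12}{216} = \left(-12\right) \frac{1}{216} = - \frac{1}{18} \approx -0.055556$)
$\frac{1}{E{\left(v,j + 0 \left(2 - 3\right) \right)}} = \frac{1}{-46} = - \frac{1}{46}$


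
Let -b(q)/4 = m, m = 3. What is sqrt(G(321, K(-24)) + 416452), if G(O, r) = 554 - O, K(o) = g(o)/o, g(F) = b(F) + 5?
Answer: sqrt(416685) ≈ 645.51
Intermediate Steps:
b(q) = -12 (b(q) = -4*3 = -12)
g(F) = -7 (g(F) = -12 + 5 = -7)
K(o) = -7/o
sqrt(G(321, K(-24)) + 416452) = sqrt((554 - 1*321) + 416452) = sqrt((554 - 321) + 416452) = sqrt(233 + 416452) = sqrt(416685)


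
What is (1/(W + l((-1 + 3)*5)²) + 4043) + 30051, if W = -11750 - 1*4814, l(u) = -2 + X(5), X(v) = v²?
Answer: 546697289/16035 ≈ 34094.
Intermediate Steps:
l(u) = 23 (l(u) = -2 + 5² = -2 + 25 = 23)
W = -16564 (W = -11750 - 4814 = -16564)
(1/(W + l((-1 + 3)*5)²) + 4043) + 30051 = (1/(-16564 + 23²) + 4043) + 30051 = (1/(-16564 + 529) + 4043) + 30051 = (1/(-16035) + 4043) + 30051 = (-1/16035 + 4043) + 30051 = 64829504/16035 + 30051 = 546697289/16035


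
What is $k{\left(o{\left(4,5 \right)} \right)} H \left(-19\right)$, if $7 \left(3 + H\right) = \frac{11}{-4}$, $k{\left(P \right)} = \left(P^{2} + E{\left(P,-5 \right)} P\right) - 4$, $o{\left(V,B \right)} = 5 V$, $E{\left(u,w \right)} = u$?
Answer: $\frac{359195}{7} \approx 51314.0$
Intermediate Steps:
$k{\left(P \right)} = -4 + 2 P^{2}$ ($k{\left(P \right)} = \left(P^{2} + P P\right) - 4 = \left(P^{2} + P^{2}\right) - 4 = 2 P^{2} - 4 = -4 + 2 P^{2}$)
$H = - \frac{95}{28}$ ($H = -3 + \frac{11 \frac{1}{-4}}{7} = -3 + \frac{11 \left(- \frac{1}{4}\right)}{7} = -3 + \frac{1}{7} \left(- \frac{11}{4}\right) = -3 - \frac{11}{28} = - \frac{95}{28} \approx -3.3929$)
$k{\left(o{\left(4,5 \right)} \right)} H \left(-19\right) = \left(-4 + 2 \left(5 \cdot 4\right)^{2}\right) \left(- \frac{95}{28}\right) \left(-19\right) = \left(-4 + 2 \cdot 20^{2}\right) \left(- \frac{95}{28}\right) \left(-19\right) = \left(-4 + 2 \cdot 400\right) \left(- \frac{95}{28}\right) \left(-19\right) = \left(-4 + 800\right) \left(- \frac{95}{28}\right) \left(-19\right) = 796 \left(- \frac{95}{28}\right) \left(-19\right) = \left(- \frac{18905}{7}\right) \left(-19\right) = \frac{359195}{7}$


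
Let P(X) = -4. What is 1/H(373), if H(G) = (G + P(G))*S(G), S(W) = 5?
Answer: 1/1845 ≈ 0.00054201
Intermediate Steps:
H(G) = -20 + 5*G (H(G) = (G - 4)*5 = (-4 + G)*5 = -20 + 5*G)
1/H(373) = 1/(-20 + 5*373) = 1/(-20 + 1865) = 1/1845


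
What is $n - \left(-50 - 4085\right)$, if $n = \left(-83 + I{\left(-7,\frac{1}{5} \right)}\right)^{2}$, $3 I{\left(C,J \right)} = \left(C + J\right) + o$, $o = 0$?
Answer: $\frac{2566216}{225} \approx 11405.0$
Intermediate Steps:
$I{\left(C,J \right)} = \frac{C}{3} + \frac{J}{3}$ ($I{\left(C,J \right)} = \frac{\left(C + J\right) + 0}{3} = \frac{C + J}{3} = \frac{C}{3} + \frac{J}{3}$)
$n = \frac{1635841}{225}$ ($n = \left(-83 + \left(\frac{1}{3} \left(-7\right) + \frac{1}{3 \cdot 5}\right)\right)^{2} = \left(-83 + \left(- \frac{7}{3} + \frac{1}{3} \cdot \frac{1}{5}\right)\right)^{2} = \left(-83 + \left(- \frac{7}{3} + \frac{1}{15}\right)\right)^{2} = \left(-83 - \frac{34}{15}\right)^{2} = \left(- \frac{1279}{15}\right)^{2} = \frac{1635841}{225} \approx 7270.4$)
$n - \left(-50 - 4085\right) = \frac{1635841}{225} - \left(-50 - 4085\right) = \frac{1635841}{225} - -4135 = \frac{1635841}{225} + 4135 = \frac{2566216}{225}$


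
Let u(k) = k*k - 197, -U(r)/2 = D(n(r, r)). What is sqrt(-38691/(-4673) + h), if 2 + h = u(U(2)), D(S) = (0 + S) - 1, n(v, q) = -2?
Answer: 8*I*sqrt(52790881)/4673 ≈ 12.439*I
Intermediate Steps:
D(S) = -1 + S (D(S) = S - 1 = -1 + S)
U(r) = 6 (U(r) = -2*(-1 - 2) = -2*(-3) = 6)
u(k) = -197 + k**2 (u(k) = k**2 - 197 = -197 + k**2)
h = -163 (h = -2 + (-197 + 6**2) = -2 + (-197 + 36) = -2 - 161 = -163)
sqrt(-38691/(-4673) + h) = sqrt(-38691/(-4673) - 163) = sqrt(-38691*(-1/4673) - 163) = sqrt(38691/4673 - 163) = sqrt(-723008/4673) = 8*I*sqrt(52790881)/4673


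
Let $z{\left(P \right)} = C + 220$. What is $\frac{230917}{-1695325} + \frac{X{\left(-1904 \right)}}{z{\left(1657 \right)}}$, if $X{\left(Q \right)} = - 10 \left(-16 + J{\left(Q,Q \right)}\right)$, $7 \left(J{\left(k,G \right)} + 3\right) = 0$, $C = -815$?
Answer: $- \frac{5405969}{11867275} \approx -0.45554$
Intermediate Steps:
$J{\left(k,G \right)} = -3$ ($J{\left(k,G \right)} = -3 + \frac{1}{7} \cdot 0 = -3 + 0 = -3$)
$z{\left(P \right)} = -595$ ($z{\left(P \right)} = -815 + 220 = -595$)
$X{\left(Q \right)} = 190$ ($X{\left(Q \right)} = - 10 \left(-16 - 3\right) = \left(-10\right) \left(-19\right) = 190$)
$\frac{230917}{-1695325} + \frac{X{\left(-1904 \right)}}{z{\left(1657 \right)}} = \frac{230917}{-1695325} + \frac{190}{-595} = 230917 \left(- \frac{1}{1695325}\right) + 190 \left(- \frac{1}{595}\right) = - \frac{230917}{1695325} - \frac{38}{119} = - \frac{5405969}{11867275}$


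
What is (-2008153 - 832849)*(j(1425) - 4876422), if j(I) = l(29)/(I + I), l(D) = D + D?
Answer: 19741842550763642/1425 ≈ 1.3854e+13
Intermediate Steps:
l(D) = 2*D
j(I) = 29/I (j(I) = (2*29)/(I + I) = 58/((2*I)) = 58*(1/(2*I)) = 29/I)
(-2008153 - 832849)*(j(1425) - 4876422) = (-2008153 - 832849)*(29/1425 - 4876422) = -2841002*(29*(1/1425) - 4876422) = -2841002*(29/1425 - 4876422) = -2841002*(-6948901321/1425) = 19741842550763642/1425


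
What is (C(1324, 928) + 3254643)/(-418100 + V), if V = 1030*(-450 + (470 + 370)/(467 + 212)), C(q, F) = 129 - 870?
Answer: -157814247/42695800 ≈ -3.6962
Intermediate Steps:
C(q, F) = -741
V = -44835900/97 (V = 1030*(-450 + 840/679) = 1030*(-450 + 840*(1/679)) = 1030*(-450 + 120/97) = 1030*(-43530/97) = -44835900/97 ≈ -4.6223e+5)
(C(1324, 928) + 3254643)/(-418100 + V) = (-741 + 3254643)/(-418100 - 44835900/97) = 3253902/(-85391600/97) = 3253902*(-97/85391600) = -157814247/42695800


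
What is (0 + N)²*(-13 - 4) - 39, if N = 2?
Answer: -107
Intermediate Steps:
(0 + N)²*(-13 - 4) - 39 = (0 + 2)²*(-13 - 4) - 39 = 2²*(-17) - 39 = 4*(-17) - 39 = -68 - 39 = -107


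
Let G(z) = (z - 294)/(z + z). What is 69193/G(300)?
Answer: 6919300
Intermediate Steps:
G(z) = (-294 + z)/(2*z) (G(z) = (-294 + z)/((2*z)) = (-294 + z)*(1/(2*z)) = (-294 + z)/(2*z))
69193/G(300) = 69193/(((½)*(-294 + 300)/300)) = 69193/(((½)*(1/300)*6)) = 69193/(1/100) = 69193*100 = 6919300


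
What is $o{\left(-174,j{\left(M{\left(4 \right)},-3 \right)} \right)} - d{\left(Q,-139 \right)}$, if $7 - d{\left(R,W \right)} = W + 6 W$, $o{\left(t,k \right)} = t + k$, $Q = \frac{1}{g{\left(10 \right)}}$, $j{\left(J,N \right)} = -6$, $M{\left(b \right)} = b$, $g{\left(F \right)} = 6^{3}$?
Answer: $-1160$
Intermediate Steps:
$g{\left(F \right)} = 216$
$Q = \frac{1}{216} \approx 0.0046296$
$o{\left(t,k \right)} = k + t$
$d{\left(R,W \right)} = 7 - 7 W$ ($d{\left(R,W \right)} = 7 - \left(W + 6 W\right) = 7 - 7 W$)
$o{\left(-174,j{\left(M{\left(4 \right)},-3 \right)} \right)} - d{\left(Q,-139 \right)} = \left(-6 - 174\right) - \left(7 - -973\right) = -180 - \left(7 + 973\right) = -180 - 980 = -1160$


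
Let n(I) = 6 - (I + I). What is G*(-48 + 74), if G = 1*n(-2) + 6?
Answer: 416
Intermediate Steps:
n(I) = 6 - 2*I
G = 16 (G = 1*(6 - 2*(-2)) + 6 = 1*(6 + 4) + 6 = 1*10 + 6 = 10 + 6 = 16)
G*(-48 + 74) = 16*(-48 + 74) = 16*26 = 416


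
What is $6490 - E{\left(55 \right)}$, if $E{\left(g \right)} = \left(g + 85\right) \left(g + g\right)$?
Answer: $-8910$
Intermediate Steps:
$E{\left(g \right)} = 2 g \left(85 + g\right)$ ($E{\left(g \right)} = \left(85 + g\right) 2 g = 2 g \left(85 + g\right)$)
$6490 - E{\left(55 \right)} = 6490 - 2 \cdot 55 \left(85 + 55\right) = 6490 - 2 \cdot 55 \cdot 140 = 6490 - 15400 = -8910$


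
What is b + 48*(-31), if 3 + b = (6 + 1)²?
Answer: -1442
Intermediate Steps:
b = 46 (b = -3 + (6 + 1)² = -3 + 7² = -3 + 49 = 46)
b + 48*(-31) = 46 + 48*(-31) = 46 - 1488 = -1442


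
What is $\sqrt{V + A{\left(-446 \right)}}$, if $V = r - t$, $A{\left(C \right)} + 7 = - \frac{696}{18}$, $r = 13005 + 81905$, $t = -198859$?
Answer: $\frac{\sqrt{2643510}}{3} \approx 541.96$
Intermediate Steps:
$r = 94910$
$A{\left(C \right)} = - \frac{137}{3}$ ($A{\left(C \right)} = -7 - \frac{696}{18} = -7 - \frac{116}{3} = - \frac{137}{3}$)
$V = 293769$ ($V = 94910 - -198859 = 94910 + 198859 = 293769$)
$\sqrt{V + A{\left(-446 \right)}} = \sqrt{293769 - \frac{137}{3}} = \sqrt{\frac{881170}{3}} = \frac{\sqrt{2643510}}{3}$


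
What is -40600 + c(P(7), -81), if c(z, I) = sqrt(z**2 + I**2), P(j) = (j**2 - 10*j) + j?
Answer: -40600 + sqrt(6757) ≈ -40518.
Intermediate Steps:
P(j) = j**2 - 9*j
c(z, I) = sqrt(I**2 + z**2)
-40600 + c(P(7), -81) = -40600 + sqrt((-81)**2 + (7*(-9 + 7))**2) = -40600 + sqrt(6561 + (7*(-2))**2) = -40600 + sqrt(6561 + (-14)**2) = -40600 + sqrt(6561 + 196) = -40600 + sqrt(6757)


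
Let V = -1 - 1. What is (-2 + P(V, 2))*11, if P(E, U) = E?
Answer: -44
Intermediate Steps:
V = -2
(-2 + P(V, 2))*11 = (-2 - 2)*11 = -4*11 = -44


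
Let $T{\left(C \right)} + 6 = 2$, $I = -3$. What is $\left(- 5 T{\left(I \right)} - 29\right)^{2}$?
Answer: $81$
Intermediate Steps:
$T{\left(C \right)} = -4$ ($T{\left(C \right)} = -6 + 2 = -4$)
$\left(- 5 T{\left(I \right)} - 29\right)^{2} = \left(\left(-5\right) \left(-4\right) - 29\right)^{2} = \left(20 - 29\right)^{2} = \left(-9\right)^{2} = 81$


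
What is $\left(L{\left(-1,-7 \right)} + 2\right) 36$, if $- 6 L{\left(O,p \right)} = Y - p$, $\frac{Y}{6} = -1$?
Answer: $66$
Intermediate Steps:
$Y = -6$ ($Y = 6 \left(-1\right) = -6$)
$L{\left(O,p \right)} = 1 + \frac{p}{6}$ ($L{\left(O,p \right)} = - \frac{-6 - p}{6} = 1 + \frac{p}{6}$)
$\left(L{\left(-1,-7 \right)} + 2\right) 36 = \left(\left(1 + \frac{1}{6} \left(-7\right)\right) + 2\right) 36 = \left(\left(1 - \frac{7}{6}\right) + 2\right) 36 = \left(- \frac{1}{6} + 2\right) 36 = \frac{11}{6} \cdot 36 = 66$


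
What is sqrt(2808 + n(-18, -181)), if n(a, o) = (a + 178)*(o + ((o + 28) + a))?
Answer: 2*I*sqrt(13378) ≈ 231.33*I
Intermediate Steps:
n(a, o) = (178 + a)*(28 + a + 2*o) (n(a, o) = (178 + a)*(o + ((28 + o) + a)) = (178 + a)*(o + (28 + a + o)) = (178 + a)*(28 + a + 2*o))
sqrt(2808 + n(-18, -181)) = sqrt(2808 + (4984 + (-18)**2 + 206*(-18) + 356*(-181) + 2*(-18)*(-181))) = sqrt(2808 + (4984 + 324 - 3708 - 64436 + 6516)) = sqrt(2808 - 56320) = sqrt(-53512) = 2*I*sqrt(13378)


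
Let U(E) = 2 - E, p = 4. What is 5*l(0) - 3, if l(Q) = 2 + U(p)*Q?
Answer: 7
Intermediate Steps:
l(Q) = 2 - 2*Q (l(Q) = 2 + (2 - 1*4)*Q = 2 + (2 - 4)*Q = 2 - 2*Q)
5*l(0) - 3 = 5*(2 - 2*0) - 3 = 5*(2 + 0) - 3 = 5*2 - 3 = 10 - 3 = 7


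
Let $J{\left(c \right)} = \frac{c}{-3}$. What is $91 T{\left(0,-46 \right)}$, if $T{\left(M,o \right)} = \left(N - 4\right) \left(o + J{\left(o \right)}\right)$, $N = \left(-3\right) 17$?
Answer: $\frac{460460}{3} \approx 1.5349 \cdot 10^{5}$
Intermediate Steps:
$J{\left(c \right)} = - \frac{c}{3}$ ($J{\left(c \right)} = c \left(- \frac{1}{3}\right) = - \frac{c}{3}$)
$N = -51$
$T{\left(M,o \right)} = - \frac{110 o}{3}$ ($T{\left(M,o \right)} = \left(-51 - 4\right) \left(o - \frac{o}{3}\right) = - 55 \frac{2 o}{3} = - \frac{110 o}{3}$)
$91 T{\left(0,-46 \right)} = 91 \left(\left(- \frac{110}{3}\right) \left(-46\right)\right) = 91 \cdot \frac{5060}{3} = \frac{460460}{3}$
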